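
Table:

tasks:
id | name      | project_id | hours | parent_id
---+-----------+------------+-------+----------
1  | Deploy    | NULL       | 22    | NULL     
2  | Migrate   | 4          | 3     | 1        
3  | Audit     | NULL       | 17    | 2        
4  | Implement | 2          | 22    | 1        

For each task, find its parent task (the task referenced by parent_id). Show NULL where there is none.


This is a self-join: tasks is joined to a second copy of itself, matching each row's parent_id to another row's id. Use LEFT JOIN so rows with parent_id=NULL are kept.
  - task 1 (Deploy): parent_id=NULL -> NULL
  - task 2 (Migrate): parent_id=1 -> Deploy
  - task 3 (Audit): parent_id=2 -> Migrate
  - task 4 (Implement): parent_id=1 -> Deploy

SQL:
SELECT a.name AS item, b.name AS parent
FROM tasks a
LEFT JOIN tasks b ON a.parent_id = b.id

Result:
item      | parent 
----------+--------
Deploy    | NULL   
Migrate   | Deploy 
Audit     | Migrate
Implement | Deploy 


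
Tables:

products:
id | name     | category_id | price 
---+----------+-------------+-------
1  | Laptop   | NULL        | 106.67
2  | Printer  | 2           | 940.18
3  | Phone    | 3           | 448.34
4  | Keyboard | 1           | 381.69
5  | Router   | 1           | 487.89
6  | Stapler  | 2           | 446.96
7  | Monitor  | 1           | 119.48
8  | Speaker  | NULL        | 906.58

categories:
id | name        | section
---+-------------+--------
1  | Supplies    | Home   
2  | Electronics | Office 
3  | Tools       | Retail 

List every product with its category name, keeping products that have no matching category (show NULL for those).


LEFT JOIN keeps every row from products (the left table); where category_id has no match in categories, the category columns become NULL. Walk through each product:
  - product 1 (Laptop): category_id=NULL, no match -> kept with NULL
  - product 2 (Printer): category_id=2 -> matches Electronics
  - product 3 (Phone): category_id=3 -> matches Tools
  - product 4 (Keyboard): category_id=1 -> matches Supplies
  - product 5 (Router): category_id=1 -> matches Supplies
  - product 6 (Stapler): category_id=2 -> matches Electronics
  - product 7 (Monitor): category_id=1 -> matches Supplies
  - product 8 (Speaker): category_id=NULL, no match -> kept with NULL
All 8 rows appear; 2 have NULL category.

SQL:
SELECT a.name, b.name AS category
FROM products a
LEFT JOIN categories b ON a.category_id = b.id

Result:
name     | category   
---------+------------
Laptop   | NULL       
Printer  | Electronics
Phone    | Tools      
Keyboard | Supplies   
Router   | Supplies   
Stapler  | Electronics
Monitor  | Supplies   
Speaker  | NULL       


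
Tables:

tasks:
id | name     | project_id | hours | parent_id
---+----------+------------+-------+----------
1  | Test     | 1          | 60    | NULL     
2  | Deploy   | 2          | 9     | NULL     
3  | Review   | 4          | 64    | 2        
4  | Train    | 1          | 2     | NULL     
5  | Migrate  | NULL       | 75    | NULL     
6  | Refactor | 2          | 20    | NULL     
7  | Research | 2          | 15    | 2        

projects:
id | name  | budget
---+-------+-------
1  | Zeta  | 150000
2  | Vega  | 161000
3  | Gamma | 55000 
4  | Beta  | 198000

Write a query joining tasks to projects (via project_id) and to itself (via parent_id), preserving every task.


Two LEFT JOINs from the same base table tasks: one to projects via project_id, one to tasks itself via parent_id. Both are LEFT so every task is preserved.
Match against projects:
  - task 1 (Test): project_id=1 -> matches Zeta
  - task 2 (Deploy): project_id=2 -> matches Vega
  - task 3 (Review): project_id=4 -> matches Beta
  - task 4 (Train): project_id=1 -> matches Zeta
  - task 5 (Migrate): project_id=NULL, no match -> kept with NULL
  - task 6 (Refactor): project_id=2 -> matches Vega
  - task 7 (Research): project_id=2 -> matches Vega
Match against tasks (self):
  - task 1 (Test): parent_id=NULL -> NULL
  - task 2 (Deploy): parent_id=NULL -> NULL
  - task 3 (Review): parent_id=2 -> Deploy
  - task 4 (Train): parent_id=NULL -> NULL
  - task 5 (Migrate): parent_id=NULL -> NULL
  - task 6 (Refactor): parent_id=NULL -> NULL
  - task 7 (Research): parent_id=2 -> Deploy

SQL:
SELECT a.name, b.name AS project, c.name AS parent
FROM tasks a
LEFT JOIN projects b ON a.project_id = b.id
LEFT JOIN tasks c ON a.parent_id = c.id

Result:
name     | project | parent
---------+---------+-------
Test     | Zeta    | NULL  
Deploy   | Vega    | NULL  
Review   | Beta    | Deploy
Train    | Zeta    | NULL  
Migrate  | NULL    | NULL  
Refactor | Vega    | NULL  
Research | Vega    | Deploy


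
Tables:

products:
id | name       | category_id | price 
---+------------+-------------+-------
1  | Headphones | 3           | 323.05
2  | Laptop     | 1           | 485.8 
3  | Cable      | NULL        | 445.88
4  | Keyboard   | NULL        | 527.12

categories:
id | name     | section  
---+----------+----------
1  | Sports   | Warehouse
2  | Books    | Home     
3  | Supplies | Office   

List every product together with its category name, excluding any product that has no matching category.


INNER JOIN keeps only products rows whose category_id matches an id in categories. Walk through each product:
  - product 1 (Headphones): category_id=3 -> matches Supplies
  - product 2 (Laptop): category_id=1 -> matches Sports
  - product 3 (Cable): category_id=NULL, no match -> dropped
  - product 4 (Keyboard): category_id=NULL, no match -> dropped
So 2 of 4 rows are dropped.

SQL:
SELECT a.name, b.name AS category
FROM products a
INNER JOIN categories b ON a.category_id = b.id

Result:
name       | category
-----------+---------
Headphones | Supplies
Laptop     | Sports  


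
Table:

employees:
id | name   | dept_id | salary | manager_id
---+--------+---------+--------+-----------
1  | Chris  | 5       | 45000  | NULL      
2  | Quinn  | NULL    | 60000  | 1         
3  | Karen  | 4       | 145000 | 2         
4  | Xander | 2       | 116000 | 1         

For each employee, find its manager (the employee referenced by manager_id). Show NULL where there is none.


This is a self-join: employees is joined to a second copy of itself, matching each row's manager_id to another row's id. Use LEFT JOIN so rows with manager_id=NULL are kept.
  - employee 1 (Chris): manager_id=NULL -> NULL
  - employee 2 (Quinn): manager_id=1 -> Chris
  - employee 3 (Karen): manager_id=2 -> Quinn
  - employee 4 (Xander): manager_id=1 -> Chris

SQL:
SELECT a.name AS item, b.name AS manager
FROM employees a
LEFT JOIN employees b ON a.manager_id = b.id

Result:
item   | manager
-------+--------
Chris  | NULL   
Quinn  | Chris  
Karen  | Quinn  
Xander | Chris  


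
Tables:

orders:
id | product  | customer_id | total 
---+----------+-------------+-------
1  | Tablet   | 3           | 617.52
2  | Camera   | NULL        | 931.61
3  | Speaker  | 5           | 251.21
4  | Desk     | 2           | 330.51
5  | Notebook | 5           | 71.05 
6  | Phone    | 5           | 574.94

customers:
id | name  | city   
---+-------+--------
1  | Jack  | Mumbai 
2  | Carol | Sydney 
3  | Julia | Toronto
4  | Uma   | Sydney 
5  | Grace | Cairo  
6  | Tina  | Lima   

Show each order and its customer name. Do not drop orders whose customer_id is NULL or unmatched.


LEFT JOIN keeps every row from orders (the left table); where customer_id has no match in customers, the customer columns become NULL. Walk through each order:
  - order 1 (Tablet): customer_id=3 -> matches Julia
  - order 2 (Camera): customer_id=NULL, no match -> kept with NULL
  - order 3 (Speaker): customer_id=5 -> matches Grace
  - order 4 (Desk): customer_id=2 -> matches Carol
  - order 5 (Notebook): customer_id=5 -> matches Grace
  - order 6 (Phone): customer_id=5 -> matches Grace
All 6 rows appear; 1 has NULL customer.

SQL:
SELECT a.product, b.name AS customer
FROM orders a
LEFT JOIN customers b ON a.customer_id = b.id

Result:
product  | customer
---------+---------
Tablet   | Julia   
Camera   | NULL    
Speaker  | Grace   
Desk     | Carol   
Notebook | Grace   
Phone    | Grace   


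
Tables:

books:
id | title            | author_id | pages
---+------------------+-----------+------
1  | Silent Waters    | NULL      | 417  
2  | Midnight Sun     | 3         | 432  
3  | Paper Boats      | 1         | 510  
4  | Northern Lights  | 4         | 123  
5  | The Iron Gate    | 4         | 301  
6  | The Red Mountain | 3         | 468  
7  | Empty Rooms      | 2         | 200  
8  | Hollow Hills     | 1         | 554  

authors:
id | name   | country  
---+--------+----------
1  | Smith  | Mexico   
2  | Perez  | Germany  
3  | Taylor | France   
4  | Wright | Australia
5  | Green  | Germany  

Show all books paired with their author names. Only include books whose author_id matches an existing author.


INNER JOIN keeps only books rows whose author_id matches an id in authors. Walk through each book:
  - book 1 (Silent Waters): author_id=NULL, no match -> dropped
  - book 2 (Midnight Sun): author_id=3 -> matches Taylor
  - book 3 (Paper Boats): author_id=1 -> matches Smith
  - book 4 (Northern Lights): author_id=4 -> matches Wright
  - book 5 (The Iron Gate): author_id=4 -> matches Wright
  - book 6 (The Red Mountain): author_id=3 -> matches Taylor
  - book 7 (Empty Rooms): author_id=2 -> matches Perez
  - book 8 (Hollow Hills): author_id=1 -> matches Smith
So 1 of 8 rows is dropped.

SQL:
SELECT a.title, b.name AS author
FROM books a
INNER JOIN authors b ON a.author_id = b.id

Result:
title            | author
-----------------+-------
Midnight Sun     | Taylor
Paper Boats      | Smith 
Northern Lights  | Wright
The Iron Gate    | Wright
The Red Mountain | Taylor
Empty Rooms      | Perez 
Hollow Hills     | Smith 


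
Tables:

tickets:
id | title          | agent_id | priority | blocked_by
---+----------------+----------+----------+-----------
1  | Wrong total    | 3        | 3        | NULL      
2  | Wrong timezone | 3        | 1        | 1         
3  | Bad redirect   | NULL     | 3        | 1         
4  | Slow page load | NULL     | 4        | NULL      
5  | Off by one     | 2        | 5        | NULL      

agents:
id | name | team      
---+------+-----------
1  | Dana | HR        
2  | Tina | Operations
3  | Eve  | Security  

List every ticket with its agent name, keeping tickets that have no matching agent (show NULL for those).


LEFT JOIN keeps every row from tickets (the left table); where agent_id has no match in agents, the agent columns become NULL. Walk through each ticket:
  - ticket 1 (Wrong total): agent_id=3 -> matches Eve
  - ticket 2 (Wrong timezone): agent_id=3 -> matches Eve
  - ticket 3 (Bad redirect): agent_id=NULL, no match -> kept with NULL
  - ticket 4 (Slow page load): agent_id=NULL, no match -> kept with NULL
  - ticket 5 (Off by one): agent_id=2 -> matches Tina
All 5 rows appear; 2 have NULL agent.

SQL:
SELECT a.title, b.name AS agent
FROM tickets a
LEFT JOIN agents b ON a.agent_id = b.id

Result:
title          | agent
---------------+------
Wrong total    | Eve  
Wrong timezone | Eve  
Bad redirect   | NULL 
Slow page load | NULL 
Off by one     | Tina 


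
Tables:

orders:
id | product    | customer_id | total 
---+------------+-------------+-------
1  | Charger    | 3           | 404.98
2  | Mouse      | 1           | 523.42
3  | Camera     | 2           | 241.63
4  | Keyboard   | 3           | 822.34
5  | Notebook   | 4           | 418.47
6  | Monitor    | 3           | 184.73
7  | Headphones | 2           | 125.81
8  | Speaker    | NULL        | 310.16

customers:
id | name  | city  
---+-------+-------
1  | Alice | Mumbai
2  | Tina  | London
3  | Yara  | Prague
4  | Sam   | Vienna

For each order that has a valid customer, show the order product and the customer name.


INNER JOIN keeps only orders rows whose customer_id matches an id in customers. Walk through each order:
  - order 1 (Charger): customer_id=3 -> matches Yara
  - order 2 (Mouse): customer_id=1 -> matches Alice
  - order 3 (Camera): customer_id=2 -> matches Tina
  - order 4 (Keyboard): customer_id=3 -> matches Yara
  - order 5 (Notebook): customer_id=4 -> matches Sam
  - order 6 (Monitor): customer_id=3 -> matches Yara
  - order 7 (Headphones): customer_id=2 -> matches Tina
  - order 8 (Speaker): customer_id=NULL, no match -> dropped
So 1 of 8 rows is dropped.

SQL:
SELECT a.product, b.name AS customer
FROM orders a
INNER JOIN customers b ON a.customer_id = b.id

Result:
product    | customer
-----------+---------
Charger    | Yara    
Mouse      | Alice   
Camera     | Tina    
Keyboard   | Yara    
Notebook   | Sam     
Monitor    | Yara    
Headphones | Tina    


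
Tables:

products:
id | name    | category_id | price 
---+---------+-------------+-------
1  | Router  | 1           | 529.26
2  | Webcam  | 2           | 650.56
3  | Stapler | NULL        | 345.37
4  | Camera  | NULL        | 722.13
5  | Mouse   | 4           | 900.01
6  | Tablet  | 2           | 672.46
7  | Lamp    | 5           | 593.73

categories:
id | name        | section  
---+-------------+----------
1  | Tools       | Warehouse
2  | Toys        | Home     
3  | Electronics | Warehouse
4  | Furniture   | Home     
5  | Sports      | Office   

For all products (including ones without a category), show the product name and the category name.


LEFT JOIN keeps every row from products (the left table); where category_id has no match in categories, the category columns become NULL. Walk through each product:
  - product 1 (Router): category_id=1 -> matches Tools
  - product 2 (Webcam): category_id=2 -> matches Toys
  - product 3 (Stapler): category_id=NULL, no match -> kept with NULL
  - product 4 (Camera): category_id=NULL, no match -> kept with NULL
  - product 5 (Mouse): category_id=4 -> matches Furniture
  - product 6 (Tablet): category_id=2 -> matches Toys
  - product 7 (Lamp): category_id=5 -> matches Sports
All 7 rows appear; 2 have NULL category.

SQL:
SELECT a.name, b.name AS category
FROM products a
LEFT JOIN categories b ON a.category_id = b.id

Result:
name    | category 
--------+----------
Router  | Tools    
Webcam  | Toys     
Stapler | NULL     
Camera  | NULL     
Mouse   | Furniture
Tablet  | Toys     
Lamp    | Sports   


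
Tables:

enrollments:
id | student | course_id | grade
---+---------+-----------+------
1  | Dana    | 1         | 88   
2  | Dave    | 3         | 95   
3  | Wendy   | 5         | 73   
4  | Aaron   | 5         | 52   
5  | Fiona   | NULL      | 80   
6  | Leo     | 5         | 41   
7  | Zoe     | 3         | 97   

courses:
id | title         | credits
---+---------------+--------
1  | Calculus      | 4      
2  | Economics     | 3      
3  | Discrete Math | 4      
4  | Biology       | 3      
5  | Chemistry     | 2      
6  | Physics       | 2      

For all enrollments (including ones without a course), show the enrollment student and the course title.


LEFT JOIN keeps every row from enrollments (the left table); where course_id has no match in courses, the course columns become NULL. Walk through each enrollment:
  - enrollment 1 (Dana): course_id=1 -> matches Calculus
  - enrollment 2 (Dave): course_id=3 -> matches Discrete Math
  - enrollment 3 (Wendy): course_id=5 -> matches Chemistry
  - enrollment 4 (Aaron): course_id=5 -> matches Chemistry
  - enrollment 5 (Fiona): course_id=NULL, no match -> kept with NULL
  - enrollment 6 (Leo): course_id=5 -> matches Chemistry
  - enrollment 7 (Zoe): course_id=3 -> matches Discrete Math
All 7 rows appear; 1 has NULL course.

SQL:
SELECT a.student, b.title AS course
FROM enrollments a
LEFT JOIN courses b ON a.course_id = b.id

Result:
student | course       
--------+--------------
Dana    | Calculus     
Dave    | Discrete Math
Wendy   | Chemistry    
Aaron   | Chemistry    
Fiona   | NULL         
Leo     | Chemistry    
Zoe     | Discrete Math


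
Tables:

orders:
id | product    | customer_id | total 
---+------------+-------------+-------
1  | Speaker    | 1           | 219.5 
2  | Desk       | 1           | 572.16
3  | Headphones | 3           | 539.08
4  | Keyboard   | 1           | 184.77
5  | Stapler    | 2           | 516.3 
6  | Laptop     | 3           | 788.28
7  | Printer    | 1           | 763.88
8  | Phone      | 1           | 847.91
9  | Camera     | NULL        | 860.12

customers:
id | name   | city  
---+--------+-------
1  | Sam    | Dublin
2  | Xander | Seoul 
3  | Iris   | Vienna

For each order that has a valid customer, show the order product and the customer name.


INNER JOIN keeps only orders rows whose customer_id matches an id in customers. Walk through each order:
  - order 1 (Speaker): customer_id=1 -> matches Sam
  - order 2 (Desk): customer_id=1 -> matches Sam
  - order 3 (Headphones): customer_id=3 -> matches Iris
  - order 4 (Keyboard): customer_id=1 -> matches Sam
  - order 5 (Stapler): customer_id=2 -> matches Xander
  - order 6 (Laptop): customer_id=3 -> matches Iris
  - order 7 (Printer): customer_id=1 -> matches Sam
  - order 8 (Phone): customer_id=1 -> matches Sam
  - order 9 (Camera): customer_id=NULL, no match -> dropped
So 1 of 9 rows is dropped.

SQL:
SELECT a.product, b.name AS customer
FROM orders a
INNER JOIN customers b ON a.customer_id = b.id

Result:
product    | customer
-----------+---------
Speaker    | Sam     
Desk       | Sam     
Headphones | Iris    
Keyboard   | Sam     
Stapler    | Xander  
Laptop     | Iris    
Printer    | Sam     
Phone      | Sam     


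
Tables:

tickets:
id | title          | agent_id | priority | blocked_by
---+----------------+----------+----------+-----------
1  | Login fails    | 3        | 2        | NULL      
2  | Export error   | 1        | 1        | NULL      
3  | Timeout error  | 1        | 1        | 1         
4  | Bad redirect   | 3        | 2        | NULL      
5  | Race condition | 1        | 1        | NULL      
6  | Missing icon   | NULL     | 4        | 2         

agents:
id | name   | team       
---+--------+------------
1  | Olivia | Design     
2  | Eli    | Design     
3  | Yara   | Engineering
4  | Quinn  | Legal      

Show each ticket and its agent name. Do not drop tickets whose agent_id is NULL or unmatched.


LEFT JOIN keeps every row from tickets (the left table); where agent_id has no match in agents, the agent columns become NULL. Walk through each ticket:
  - ticket 1 (Login fails): agent_id=3 -> matches Yara
  - ticket 2 (Export error): agent_id=1 -> matches Olivia
  - ticket 3 (Timeout error): agent_id=1 -> matches Olivia
  - ticket 4 (Bad redirect): agent_id=3 -> matches Yara
  - ticket 5 (Race condition): agent_id=1 -> matches Olivia
  - ticket 6 (Missing icon): agent_id=NULL, no match -> kept with NULL
All 6 rows appear; 1 has NULL agent.

SQL:
SELECT a.title, b.name AS agent
FROM tickets a
LEFT JOIN agents b ON a.agent_id = b.id

Result:
title          | agent 
---------------+-------
Login fails    | Yara  
Export error   | Olivia
Timeout error  | Olivia
Bad redirect   | Yara  
Race condition | Olivia
Missing icon   | NULL  


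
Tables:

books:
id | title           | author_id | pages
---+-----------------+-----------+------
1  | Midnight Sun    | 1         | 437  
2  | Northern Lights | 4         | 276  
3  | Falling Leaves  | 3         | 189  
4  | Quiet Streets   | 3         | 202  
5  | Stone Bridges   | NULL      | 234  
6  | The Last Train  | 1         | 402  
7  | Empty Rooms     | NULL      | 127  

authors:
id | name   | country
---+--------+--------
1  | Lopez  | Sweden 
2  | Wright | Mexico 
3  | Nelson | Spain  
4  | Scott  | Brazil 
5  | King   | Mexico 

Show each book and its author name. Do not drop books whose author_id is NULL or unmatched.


LEFT JOIN keeps every row from books (the left table); where author_id has no match in authors, the author columns become NULL. Walk through each book:
  - book 1 (Midnight Sun): author_id=1 -> matches Lopez
  - book 2 (Northern Lights): author_id=4 -> matches Scott
  - book 3 (Falling Leaves): author_id=3 -> matches Nelson
  - book 4 (Quiet Streets): author_id=3 -> matches Nelson
  - book 5 (Stone Bridges): author_id=NULL, no match -> kept with NULL
  - book 6 (The Last Train): author_id=1 -> matches Lopez
  - book 7 (Empty Rooms): author_id=NULL, no match -> kept with NULL
All 7 rows appear; 2 have NULL author.

SQL:
SELECT a.title, b.name AS author
FROM books a
LEFT JOIN authors b ON a.author_id = b.id

Result:
title           | author
----------------+-------
Midnight Sun    | Lopez 
Northern Lights | Scott 
Falling Leaves  | Nelson
Quiet Streets   | Nelson
Stone Bridges   | NULL  
The Last Train  | Lopez 
Empty Rooms     | NULL  


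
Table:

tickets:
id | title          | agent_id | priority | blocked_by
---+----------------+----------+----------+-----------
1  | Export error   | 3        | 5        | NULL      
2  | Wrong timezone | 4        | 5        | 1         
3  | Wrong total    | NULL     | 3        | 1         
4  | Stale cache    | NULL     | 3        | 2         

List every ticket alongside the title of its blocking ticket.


This is a self-join: tickets is joined to a second copy of itself, matching each row's blocked_by to another row's id. Use LEFT JOIN so rows with blocked_by=NULL are kept.
  - ticket 1 (Export error): blocked_by=NULL -> NULL
  - ticket 2 (Wrong timezone): blocked_by=1 -> Export error
  - ticket 3 (Wrong total): blocked_by=1 -> Export error
  - ticket 4 (Stale cache): blocked_by=2 -> Wrong timezone

SQL:
SELECT a.title AS item, b.title AS blocked_by
FROM tickets a
LEFT JOIN tickets b ON a.blocked_by = b.id

Result:
item           | blocked_by    
---------------+---------------
Export error   | NULL          
Wrong timezone | Export error  
Wrong total    | Export error  
Stale cache    | Wrong timezone


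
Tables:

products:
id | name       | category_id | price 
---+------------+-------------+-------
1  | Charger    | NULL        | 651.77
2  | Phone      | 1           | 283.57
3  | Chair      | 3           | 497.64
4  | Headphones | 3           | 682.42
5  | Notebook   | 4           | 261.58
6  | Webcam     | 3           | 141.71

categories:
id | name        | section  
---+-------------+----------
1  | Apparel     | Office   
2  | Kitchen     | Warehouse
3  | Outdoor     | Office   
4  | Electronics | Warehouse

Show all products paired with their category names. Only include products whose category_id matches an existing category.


INNER JOIN keeps only products rows whose category_id matches an id in categories. Walk through each product:
  - product 1 (Charger): category_id=NULL, no match -> dropped
  - product 2 (Phone): category_id=1 -> matches Apparel
  - product 3 (Chair): category_id=3 -> matches Outdoor
  - product 4 (Headphones): category_id=3 -> matches Outdoor
  - product 5 (Notebook): category_id=4 -> matches Electronics
  - product 6 (Webcam): category_id=3 -> matches Outdoor
So 1 of 6 rows is dropped.

SQL:
SELECT a.name, b.name AS category
FROM products a
INNER JOIN categories b ON a.category_id = b.id

Result:
name       | category   
-----------+------------
Phone      | Apparel    
Chair      | Outdoor    
Headphones | Outdoor    
Notebook   | Electronics
Webcam     | Outdoor    


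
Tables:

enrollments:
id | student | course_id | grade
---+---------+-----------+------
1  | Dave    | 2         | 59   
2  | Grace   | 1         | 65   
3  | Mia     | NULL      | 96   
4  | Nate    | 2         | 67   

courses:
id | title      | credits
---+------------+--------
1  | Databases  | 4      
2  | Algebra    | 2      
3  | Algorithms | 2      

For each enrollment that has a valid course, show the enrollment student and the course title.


INNER JOIN keeps only enrollments rows whose course_id matches an id in courses. Walk through each enrollment:
  - enrollment 1 (Dave): course_id=2 -> matches Algebra
  - enrollment 2 (Grace): course_id=1 -> matches Databases
  - enrollment 3 (Mia): course_id=NULL, no match -> dropped
  - enrollment 4 (Nate): course_id=2 -> matches Algebra
So 1 of 4 rows is dropped.

SQL:
SELECT a.student, b.title AS course
FROM enrollments a
INNER JOIN courses b ON a.course_id = b.id

Result:
student | course   
--------+----------
Dave    | Algebra  
Grace   | Databases
Nate    | Algebra  


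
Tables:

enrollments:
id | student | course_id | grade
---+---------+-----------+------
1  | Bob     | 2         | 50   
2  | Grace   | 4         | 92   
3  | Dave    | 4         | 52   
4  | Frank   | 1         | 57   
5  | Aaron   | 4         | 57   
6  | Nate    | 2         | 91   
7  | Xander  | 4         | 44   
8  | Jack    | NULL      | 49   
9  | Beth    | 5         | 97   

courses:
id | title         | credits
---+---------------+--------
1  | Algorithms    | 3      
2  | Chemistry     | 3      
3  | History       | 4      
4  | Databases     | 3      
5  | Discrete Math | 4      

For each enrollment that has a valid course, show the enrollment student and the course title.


INNER JOIN keeps only enrollments rows whose course_id matches an id in courses. Walk through each enrollment:
  - enrollment 1 (Bob): course_id=2 -> matches Chemistry
  - enrollment 2 (Grace): course_id=4 -> matches Databases
  - enrollment 3 (Dave): course_id=4 -> matches Databases
  - enrollment 4 (Frank): course_id=1 -> matches Algorithms
  - enrollment 5 (Aaron): course_id=4 -> matches Databases
  - enrollment 6 (Nate): course_id=2 -> matches Chemistry
  - enrollment 7 (Xander): course_id=4 -> matches Databases
  - enrollment 8 (Jack): course_id=NULL, no match -> dropped
  - enrollment 9 (Beth): course_id=5 -> matches Discrete Math
So 1 of 9 rows is dropped.

SQL:
SELECT a.student, b.title AS course
FROM enrollments a
INNER JOIN courses b ON a.course_id = b.id

Result:
student | course       
--------+--------------
Bob     | Chemistry    
Grace   | Databases    
Dave    | Databases    
Frank   | Algorithms   
Aaron   | Databases    
Nate    | Chemistry    
Xander  | Databases    
Beth    | Discrete Math


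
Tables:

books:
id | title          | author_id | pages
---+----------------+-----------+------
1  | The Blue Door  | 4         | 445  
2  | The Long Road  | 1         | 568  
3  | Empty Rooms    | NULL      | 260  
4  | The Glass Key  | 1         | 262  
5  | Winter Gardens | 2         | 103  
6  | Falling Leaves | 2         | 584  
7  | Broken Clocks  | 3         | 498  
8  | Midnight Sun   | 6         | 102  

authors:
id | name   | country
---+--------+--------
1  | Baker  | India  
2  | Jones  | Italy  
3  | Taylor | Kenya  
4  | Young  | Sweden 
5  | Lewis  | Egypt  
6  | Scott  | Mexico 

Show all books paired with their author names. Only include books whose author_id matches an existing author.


INNER JOIN keeps only books rows whose author_id matches an id in authors. Walk through each book:
  - book 1 (The Blue Door): author_id=4 -> matches Young
  - book 2 (The Long Road): author_id=1 -> matches Baker
  - book 3 (Empty Rooms): author_id=NULL, no match -> dropped
  - book 4 (The Glass Key): author_id=1 -> matches Baker
  - book 5 (Winter Gardens): author_id=2 -> matches Jones
  - book 6 (Falling Leaves): author_id=2 -> matches Jones
  - book 7 (Broken Clocks): author_id=3 -> matches Taylor
  - book 8 (Midnight Sun): author_id=6 -> matches Scott
So 1 of 8 rows is dropped.

SQL:
SELECT a.title, b.name AS author
FROM books a
INNER JOIN authors b ON a.author_id = b.id

Result:
title          | author
---------------+-------
The Blue Door  | Young 
The Long Road  | Baker 
The Glass Key  | Baker 
Winter Gardens | Jones 
Falling Leaves | Jones 
Broken Clocks  | Taylor
Midnight Sun   | Scott 


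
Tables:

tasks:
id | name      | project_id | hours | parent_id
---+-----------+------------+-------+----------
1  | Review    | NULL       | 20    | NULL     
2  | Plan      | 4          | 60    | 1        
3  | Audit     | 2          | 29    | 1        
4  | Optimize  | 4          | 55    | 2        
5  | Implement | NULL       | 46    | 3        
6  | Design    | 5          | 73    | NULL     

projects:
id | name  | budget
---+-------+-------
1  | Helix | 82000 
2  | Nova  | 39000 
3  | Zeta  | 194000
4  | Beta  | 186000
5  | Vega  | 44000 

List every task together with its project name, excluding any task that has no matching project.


INNER JOIN keeps only tasks rows whose project_id matches an id in projects. Walk through each task:
  - task 1 (Review): project_id=NULL, no match -> dropped
  - task 2 (Plan): project_id=4 -> matches Beta
  - task 3 (Audit): project_id=2 -> matches Nova
  - task 4 (Optimize): project_id=4 -> matches Beta
  - task 5 (Implement): project_id=NULL, no match -> dropped
  - task 6 (Design): project_id=5 -> matches Vega
So 2 of 6 rows are dropped.

SQL:
SELECT a.name, b.name AS project
FROM tasks a
INNER JOIN projects b ON a.project_id = b.id

Result:
name     | project
---------+--------
Plan     | Beta   
Audit    | Nova   
Optimize | Beta   
Design   | Vega   


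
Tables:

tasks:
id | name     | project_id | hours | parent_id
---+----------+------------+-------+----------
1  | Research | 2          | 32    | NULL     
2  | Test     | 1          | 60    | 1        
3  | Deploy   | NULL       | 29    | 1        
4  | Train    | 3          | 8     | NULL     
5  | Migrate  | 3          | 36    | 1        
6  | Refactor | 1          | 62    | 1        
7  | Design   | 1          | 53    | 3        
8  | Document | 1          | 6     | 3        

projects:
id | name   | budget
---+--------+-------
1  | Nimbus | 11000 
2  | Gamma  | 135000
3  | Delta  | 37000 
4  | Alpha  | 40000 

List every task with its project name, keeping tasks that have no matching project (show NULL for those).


LEFT JOIN keeps every row from tasks (the left table); where project_id has no match in projects, the project columns become NULL. Walk through each task:
  - task 1 (Research): project_id=2 -> matches Gamma
  - task 2 (Test): project_id=1 -> matches Nimbus
  - task 3 (Deploy): project_id=NULL, no match -> kept with NULL
  - task 4 (Train): project_id=3 -> matches Delta
  - task 5 (Migrate): project_id=3 -> matches Delta
  - task 6 (Refactor): project_id=1 -> matches Nimbus
  - task 7 (Design): project_id=1 -> matches Nimbus
  - task 8 (Document): project_id=1 -> matches Nimbus
All 8 rows appear; 1 has NULL project.

SQL:
SELECT a.name, b.name AS project
FROM tasks a
LEFT JOIN projects b ON a.project_id = b.id

Result:
name     | project
---------+--------
Research | Gamma  
Test     | Nimbus 
Deploy   | NULL   
Train    | Delta  
Migrate  | Delta  
Refactor | Nimbus 
Design   | Nimbus 
Document | Nimbus 


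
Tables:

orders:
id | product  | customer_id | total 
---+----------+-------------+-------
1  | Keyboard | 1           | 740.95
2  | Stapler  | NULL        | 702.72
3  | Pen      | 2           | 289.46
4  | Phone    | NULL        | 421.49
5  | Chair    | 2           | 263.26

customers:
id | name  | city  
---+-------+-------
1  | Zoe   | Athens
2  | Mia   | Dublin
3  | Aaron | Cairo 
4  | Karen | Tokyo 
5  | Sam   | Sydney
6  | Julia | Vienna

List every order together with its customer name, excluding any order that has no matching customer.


INNER JOIN keeps only orders rows whose customer_id matches an id in customers. Walk through each order:
  - order 1 (Keyboard): customer_id=1 -> matches Zoe
  - order 2 (Stapler): customer_id=NULL, no match -> dropped
  - order 3 (Pen): customer_id=2 -> matches Mia
  - order 4 (Phone): customer_id=NULL, no match -> dropped
  - order 5 (Chair): customer_id=2 -> matches Mia
So 2 of 5 rows are dropped.

SQL:
SELECT a.product, b.name AS customer
FROM orders a
INNER JOIN customers b ON a.customer_id = b.id

Result:
product  | customer
---------+---------
Keyboard | Zoe     
Pen      | Mia     
Chair    | Mia     


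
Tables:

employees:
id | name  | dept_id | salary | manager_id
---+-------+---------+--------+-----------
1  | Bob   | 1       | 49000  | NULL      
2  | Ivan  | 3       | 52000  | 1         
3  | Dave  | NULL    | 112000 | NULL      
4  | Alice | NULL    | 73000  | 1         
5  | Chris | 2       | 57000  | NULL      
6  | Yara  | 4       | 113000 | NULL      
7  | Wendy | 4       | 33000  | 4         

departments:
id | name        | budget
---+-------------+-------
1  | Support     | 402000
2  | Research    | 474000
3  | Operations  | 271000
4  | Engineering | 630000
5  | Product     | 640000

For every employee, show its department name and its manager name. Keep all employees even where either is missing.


Two LEFT JOINs from the same base table employees: one to departments via dept_id, one to employees itself via manager_id. Both are LEFT so every employee is preserved.
Match against departments:
  - employee 1 (Bob): dept_id=1 -> matches Support
  - employee 2 (Ivan): dept_id=3 -> matches Operations
  - employee 3 (Dave): dept_id=NULL, no match -> kept with NULL
  - employee 4 (Alice): dept_id=NULL, no match -> kept with NULL
  - employee 5 (Chris): dept_id=2 -> matches Research
  - employee 6 (Yara): dept_id=4 -> matches Engineering
  - employee 7 (Wendy): dept_id=4 -> matches Engineering
Match against employees (self):
  - employee 1 (Bob): manager_id=NULL -> NULL
  - employee 2 (Ivan): manager_id=1 -> Bob
  - employee 3 (Dave): manager_id=NULL -> NULL
  - employee 4 (Alice): manager_id=1 -> Bob
  - employee 5 (Chris): manager_id=NULL -> NULL
  - employee 6 (Yara): manager_id=NULL -> NULL
  - employee 7 (Wendy): manager_id=4 -> Alice

SQL:
SELECT a.name, b.name AS department, c.name AS manager
FROM employees a
LEFT JOIN departments b ON a.dept_id = b.id
LEFT JOIN employees c ON a.manager_id = c.id

Result:
name  | department  | manager
------+-------------+--------
Bob   | Support     | NULL   
Ivan  | Operations  | Bob    
Dave  | NULL        | NULL   
Alice | NULL        | Bob    
Chris | Research    | NULL   
Yara  | Engineering | NULL   
Wendy | Engineering | Alice  


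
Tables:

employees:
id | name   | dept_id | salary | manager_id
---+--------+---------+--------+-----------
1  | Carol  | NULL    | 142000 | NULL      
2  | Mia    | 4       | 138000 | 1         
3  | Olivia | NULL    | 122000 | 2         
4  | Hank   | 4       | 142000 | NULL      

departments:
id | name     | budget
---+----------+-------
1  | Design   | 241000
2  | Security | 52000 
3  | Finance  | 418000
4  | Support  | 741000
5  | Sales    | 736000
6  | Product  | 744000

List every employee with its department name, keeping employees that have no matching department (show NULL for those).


LEFT JOIN keeps every row from employees (the left table); where dept_id has no match in departments, the department columns become NULL. Walk through each employee:
  - employee 1 (Carol): dept_id=NULL, no match -> kept with NULL
  - employee 2 (Mia): dept_id=4 -> matches Support
  - employee 3 (Olivia): dept_id=NULL, no match -> kept with NULL
  - employee 4 (Hank): dept_id=4 -> matches Support
All 4 rows appear; 2 have NULL department.

SQL:
SELECT a.name, b.name AS department
FROM employees a
LEFT JOIN departments b ON a.dept_id = b.id

Result:
name   | department
-------+-----------
Carol  | NULL      
Mia    | Support   
Olivia | NULL      
Hank   | Support   


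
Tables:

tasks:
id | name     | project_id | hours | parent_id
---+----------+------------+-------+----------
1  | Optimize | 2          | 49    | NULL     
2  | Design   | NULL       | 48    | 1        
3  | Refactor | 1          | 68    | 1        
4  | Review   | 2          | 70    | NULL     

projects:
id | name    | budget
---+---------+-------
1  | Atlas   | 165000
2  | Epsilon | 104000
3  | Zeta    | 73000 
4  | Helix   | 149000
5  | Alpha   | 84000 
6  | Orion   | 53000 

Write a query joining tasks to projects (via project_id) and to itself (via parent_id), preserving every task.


Two LEFT JOINs from the same base table tasks: one to projects via project_id, one to tasks itself via parent_id. Both are LEFT so every task is preserved.
Match against projects:
  - task 1 (Optimize): project_id=2 -> matches Epsilon
  - task 2 (Design): project_id=NULL, no match -> kept with NULL
  - task 3 (Refactor): project_id=1 -> matches Atlas
  - task 4 (Review): project_id=2 -> matches Epsilon
Match against tasks (self):
  - task 1 (Optimize): parent_id=NULL -> NULL
  - task 2 (Design): parent_id=1 -> Optimize
  - task 3 (Refactor): parent_id=1 -> Optimize
  - task 4 (Review): parent_id=NULL -> NULL

SQL:
SELECT a.name, b.name AS project, c.name AS parent
FROM tasks a
LEFT JOIN projects b ON a.project_id = b.id
LEFT JOIN tasks c ON a.parent_id = c.id

Result:
name     | project | parent  
---------+---------+---------
Optimize | Epsilon | NULL    
Design   | NULL    | Optimize
Refactor | Atlas   | Optimize
Review   | Epsilon | NULL    


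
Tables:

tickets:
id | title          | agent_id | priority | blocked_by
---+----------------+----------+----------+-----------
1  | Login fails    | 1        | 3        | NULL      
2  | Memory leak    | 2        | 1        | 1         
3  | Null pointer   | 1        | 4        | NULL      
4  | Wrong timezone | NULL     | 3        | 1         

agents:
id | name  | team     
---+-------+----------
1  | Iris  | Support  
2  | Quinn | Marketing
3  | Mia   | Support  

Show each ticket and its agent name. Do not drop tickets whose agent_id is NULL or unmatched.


LEFT JOIN keeps every row from tickets (the left table); where agent_id has no match in agents, the agent columns become NULL. Walk through each ticket:
  - ticket 1 (Login fails): agent_id=1 -> matches Iris
  - ticket 2 (Memory leak): agent_id=2 -> matches Quinn
  - ticket 3 (Null pointer): agent_id=1 -> matches Iris
  - ticket 4 (Wrong timezone): agent_id=NULL, no match -> kept with NULL
All 4 rows appear; 1 has NULL agent.

SQL:
SELECT a.title, b.name AS agent
FROM tickets a
LEFT JOIN agents b ON a.agent_id = b.id

Result:
title          | agent
---------------+------
Login fails    | Iris 
Memory leak    | Quinn
Null pointer   | Iris 
Wrong timezone | NULL 


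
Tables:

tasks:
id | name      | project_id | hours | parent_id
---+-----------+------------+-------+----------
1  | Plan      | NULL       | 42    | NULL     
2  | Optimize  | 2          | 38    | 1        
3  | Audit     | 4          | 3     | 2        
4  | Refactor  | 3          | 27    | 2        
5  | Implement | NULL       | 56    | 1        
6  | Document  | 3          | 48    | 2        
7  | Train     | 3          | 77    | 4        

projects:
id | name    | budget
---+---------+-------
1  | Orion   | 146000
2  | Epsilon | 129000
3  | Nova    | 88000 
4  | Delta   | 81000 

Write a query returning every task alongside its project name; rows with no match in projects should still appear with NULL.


LEFT JOIN keeps every row from tasks (the left table); where project_id has no match in projects, the project columns become NULL. Walk through each task:
  - task 1 (Plan): project_id=NULL, no match -> kept with NULL
  - task 2 (Optimize): project_id=2 -> matches Epsilon
  - task 3 (Audit): project_id=4 -> matches Delta
  - task 4 (Refactor): project_id=3 -> matches Nova
  - task 5 (Implement): project_id=NULL, no match -> kept with NULL
  - task 6 (Document): project_id=3 -> matches Nova
  - task 7 (Train): project_id=3 -> matches Nova
All 7 rows appear; 2 have NULL project.

SQL:
SELECT a.name, b.name AS project
FROM tasks a
LEFT JOIN projects b ON a.project_id = b.id

Result:
name      | project
----------+--------
Plan      | NULL   
Optimize  | Epsilon
Audit     | Delta  
Refactor  | Nova   
Implement | NULL   
Document  | Nova   
Train     | Nova   


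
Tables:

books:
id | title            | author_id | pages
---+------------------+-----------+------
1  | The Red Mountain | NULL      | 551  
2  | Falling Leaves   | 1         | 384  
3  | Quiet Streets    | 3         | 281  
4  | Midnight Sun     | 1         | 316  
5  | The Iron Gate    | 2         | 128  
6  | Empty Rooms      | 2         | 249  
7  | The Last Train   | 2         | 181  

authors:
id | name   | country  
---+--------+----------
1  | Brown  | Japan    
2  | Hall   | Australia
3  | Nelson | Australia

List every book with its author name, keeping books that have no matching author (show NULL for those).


LEFT JOIN keeps every row from books (the left table); where author_id has no match in authors, the author columns become NULL. Walk through each book:
  - book 1 (The Red Mountain): author_id=NULL, no match -> kept with NULL
  - book 2 (Falling Leaves): author_id=1 -> matches Brown
  - book 3 (Quiet Streets): author_id=3 -> matches Nelson
  - book 4 (Midnight Sun): author_id=1 -> matches Brown
  - book 5 (The Iron Gate): author_id=2 -> matches Hall
  - book 6 (Empty Rooms): author_id=2 -> matches Hall
  - book 7 (The Last Train): author_id=2 -> matches Hall
All 7 rows appear; 1 has NULL author.

SQL:
SELECT a.title, b.name AS author
FROM books a
LEFT JOIN authors b ON a.author_id = b.id

Result:
title            | author
-----------------+-------
The Red Mountain | NULL  
Falling Leaves   | Brown 
Quiet Streets    | Nelson
Midnight Sun     | Brown 
The Iron Gate    | Hall  
Empty Rooms      | Hall  
The Last Train   | Hall  
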